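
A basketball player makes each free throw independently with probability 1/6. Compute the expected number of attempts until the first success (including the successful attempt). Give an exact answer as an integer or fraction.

6

For a geometric distribution, E[trials] = 1/p = 1/(1/6) = 6.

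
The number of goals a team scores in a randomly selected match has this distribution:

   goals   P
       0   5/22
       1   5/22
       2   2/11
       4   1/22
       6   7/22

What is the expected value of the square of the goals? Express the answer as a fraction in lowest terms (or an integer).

E[X²] = (5/22)·0 + (5/22)·1 + (2/11)·4 + (1/22)·16 + (7/22)·36
     = 289/22

289/22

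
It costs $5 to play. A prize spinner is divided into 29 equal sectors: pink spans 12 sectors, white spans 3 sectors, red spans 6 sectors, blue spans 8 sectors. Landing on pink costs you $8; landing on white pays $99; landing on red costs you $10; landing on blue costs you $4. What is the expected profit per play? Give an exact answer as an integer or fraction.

E[payout] = (12/29)·(-8) + (3/29)·99 + (6/29)·(-10) + (8/29)·(-4) = 109/29
Expected profit = 109/29 − 5 = -36/29

-36/29 dollars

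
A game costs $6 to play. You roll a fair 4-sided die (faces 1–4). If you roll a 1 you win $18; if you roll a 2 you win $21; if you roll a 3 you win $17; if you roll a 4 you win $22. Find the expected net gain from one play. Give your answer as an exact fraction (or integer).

27/2 dollars

E[payout] = (1/4)·17 + (1/4)·18 + (1/4)·21 + (1/4)·22 = 39/2
Expected profit = 39/2 − 6 = 27/2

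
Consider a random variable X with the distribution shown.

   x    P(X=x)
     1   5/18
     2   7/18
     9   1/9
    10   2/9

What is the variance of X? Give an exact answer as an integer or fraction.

E[X] = (5/18)·1 + (7/18)·2 + (1/9)·9 + (2/9)·10 = 77/18
E[X²] = (5/18)·1 + (7/18)·4 + (1/9)·81 + (2/9)·100 = 595/18
Var(X) = 595/18 − (77/18)² = 4781/324

4781/324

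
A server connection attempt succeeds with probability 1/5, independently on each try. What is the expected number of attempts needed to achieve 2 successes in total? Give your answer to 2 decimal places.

10.00

By linearity (sum of 2 independent geometric waits), E[trials] = 2/p = 2/(1/5) = 10.
≈ 10.00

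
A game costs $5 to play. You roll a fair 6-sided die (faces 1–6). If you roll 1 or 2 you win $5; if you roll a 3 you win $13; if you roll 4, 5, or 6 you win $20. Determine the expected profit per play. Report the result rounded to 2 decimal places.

E[payout] = (1/3)·5 + (1/6)·13 + (1/2)·20 = 83/6
Expected profit = 83/6 − 5 = 53/6 ≈ $8.83

$8.83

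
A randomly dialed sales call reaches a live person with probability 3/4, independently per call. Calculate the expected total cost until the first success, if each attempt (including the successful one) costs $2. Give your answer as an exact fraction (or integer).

E[#attempts] = 1/p = 4/3; E[cost] = 2·4/3 = 8/3.

8/3 dollars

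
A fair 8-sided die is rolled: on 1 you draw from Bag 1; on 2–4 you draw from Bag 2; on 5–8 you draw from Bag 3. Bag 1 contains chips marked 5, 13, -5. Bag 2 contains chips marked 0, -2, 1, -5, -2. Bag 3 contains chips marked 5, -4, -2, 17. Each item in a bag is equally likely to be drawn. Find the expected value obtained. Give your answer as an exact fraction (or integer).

233/120

E[X | Bag 1] = (5 + 13 − 5)/3 = 13/3
E[X | Bag 2] = (0 − 2 + 1 − 5 − 2)/5 = -8/5
E[X | Bag 3] = (5 − 4 − 2 + 17)/4 = 4
E[X] = (1/8)·13/3 + (3/8)·(-8/5) + (1/2)·4 = 233/120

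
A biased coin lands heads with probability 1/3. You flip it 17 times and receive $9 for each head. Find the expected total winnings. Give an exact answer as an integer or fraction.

E[#heads] = 17·1/3 = 17/3 (linearity over flips).
E[winnings] = 9·17/3 = 51.

$51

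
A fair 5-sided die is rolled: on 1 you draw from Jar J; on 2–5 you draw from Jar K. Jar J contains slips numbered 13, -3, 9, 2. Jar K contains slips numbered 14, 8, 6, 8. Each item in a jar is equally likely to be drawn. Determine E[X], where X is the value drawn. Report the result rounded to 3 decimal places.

E[X | Jar J] = (13 − 3 + 9 + 2)/4 = 21/4
E[X | Jar K] = (14 + 8 + 6 + 8)/4 = 9
E[X] = (1/5)·21/4 + (4/5)·9 = 33/4 ≈ 8.250

8.250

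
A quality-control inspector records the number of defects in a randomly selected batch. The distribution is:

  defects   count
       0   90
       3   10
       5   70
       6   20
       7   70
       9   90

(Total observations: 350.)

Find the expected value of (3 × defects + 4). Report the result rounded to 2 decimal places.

19.43

Total = 350, so P(defects=0) = 90/350, etc.
E[3x+4] = (9/35)·4 + (1/35)·13 + (1/5)·19 + (2/35)·22 + (1/5)·25 + (9/35)·31
     = 136/7 ≈ 19.43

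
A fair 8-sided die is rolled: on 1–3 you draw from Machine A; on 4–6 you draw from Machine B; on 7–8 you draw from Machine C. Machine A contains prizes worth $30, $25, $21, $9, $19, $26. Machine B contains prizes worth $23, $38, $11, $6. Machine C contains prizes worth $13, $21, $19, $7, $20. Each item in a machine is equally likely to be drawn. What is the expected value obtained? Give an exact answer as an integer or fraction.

E[X | Machine A] = (30 + 25 + 21 + 9 + 19 + 26)/6 = 65/3
E[X | Machine B] = (23 + 38 + 11 + 6)/4 = 39/2
E[X | Machine C] = (13 + 21 + 19 + 7 + 20)/5 = 16
E[X] = (3/8)·65/3 + (3/8)·39/2 + (1/4)·16 = 311/16

311/16 dollars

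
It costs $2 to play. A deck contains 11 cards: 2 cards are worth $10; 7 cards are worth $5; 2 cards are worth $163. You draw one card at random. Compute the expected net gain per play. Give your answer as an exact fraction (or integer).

E[payout] = (2/11)·10 + (7/11)·5 + (2/11)·163 = 381/11
Expected profit = 381/11 − 2 = 359/11

359/11 dollars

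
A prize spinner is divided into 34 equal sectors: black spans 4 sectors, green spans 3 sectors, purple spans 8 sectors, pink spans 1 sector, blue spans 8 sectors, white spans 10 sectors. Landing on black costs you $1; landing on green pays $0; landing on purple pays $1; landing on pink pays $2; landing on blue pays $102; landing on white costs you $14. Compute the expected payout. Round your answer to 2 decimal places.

$20.06

E[payout] = (4/34)·(-1) + (3/34)·0 + (8/34)·1 + (1/34)·2 + (8/34)·102 + (10/34)·(-14) = 341/17
≈ $20.06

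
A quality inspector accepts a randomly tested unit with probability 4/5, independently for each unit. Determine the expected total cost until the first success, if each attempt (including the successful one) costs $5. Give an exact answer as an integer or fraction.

25/4 dollars

E[#attempts] = 1/p = 5/4; E[cost] = 5·5/4 = 25/4.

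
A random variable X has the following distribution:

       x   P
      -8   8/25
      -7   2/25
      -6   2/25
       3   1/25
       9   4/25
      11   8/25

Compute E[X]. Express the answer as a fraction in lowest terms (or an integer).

E[X] = (8/25)·(-8) + (2/25)·(-7) + (2/25)·(-6) + (1/25)·3 + (4/25)·9 + (8/25)·11
     = 37/25

37/25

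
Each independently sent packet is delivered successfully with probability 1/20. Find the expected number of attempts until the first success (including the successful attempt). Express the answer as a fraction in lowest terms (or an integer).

For a geometric distribution, E[trials] = 1/p = 1/(1/20) = 20.

20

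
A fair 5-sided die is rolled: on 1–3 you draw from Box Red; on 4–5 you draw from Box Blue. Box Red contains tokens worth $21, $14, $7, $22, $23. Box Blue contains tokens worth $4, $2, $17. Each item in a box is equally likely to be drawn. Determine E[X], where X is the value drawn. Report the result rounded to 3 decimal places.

$13.507

E[X | Box Red] = (21 + 14 + 7 + 22 + 23)/5 = 87/5
E[X | Box Blue] = (4 + 2 + 17)/3 = 23/3
E[X] = (3/5)·87/5 + (2/5)·23/3 = 1013/75 ≈ 13.507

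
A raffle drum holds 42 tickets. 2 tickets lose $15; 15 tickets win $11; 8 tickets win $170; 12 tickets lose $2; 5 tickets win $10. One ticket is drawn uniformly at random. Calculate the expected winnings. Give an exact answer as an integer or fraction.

E[payout] = (2/42)·(-15) + (15/42)·11 + (8/42)·170 + (12/42)·(-2) + (5/42)·10 = 507/14

507/14 dollars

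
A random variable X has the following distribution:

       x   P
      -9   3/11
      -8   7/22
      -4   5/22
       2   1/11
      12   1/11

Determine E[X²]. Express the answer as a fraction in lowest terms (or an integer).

E[X²] = (3/11)·81 + (7/22)·64 + (5/22)·16 + (1/11)·4 + (1/11)·144
     = 655/11

655/11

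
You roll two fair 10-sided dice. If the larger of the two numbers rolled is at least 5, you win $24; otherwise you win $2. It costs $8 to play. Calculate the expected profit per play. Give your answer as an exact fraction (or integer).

E[payout] = (4/25)·2 + (21/25)·24 = 512/25
Expected profit = 512/25 − 8 = 312/25

312/25 dollars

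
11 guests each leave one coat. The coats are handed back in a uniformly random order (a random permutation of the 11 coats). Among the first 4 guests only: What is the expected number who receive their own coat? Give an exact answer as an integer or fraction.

Let Xᵢ = 1 if person i gets their own coat. For each i, P(Xᵢ=1) = 1/11.
By linearity of expectation, E[X₁+…+X_4] = 4·(1/11) = 4/11.

4/11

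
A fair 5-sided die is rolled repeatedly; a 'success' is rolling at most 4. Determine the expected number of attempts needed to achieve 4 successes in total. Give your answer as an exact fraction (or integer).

5

By linearity (sum of 4 independent geometric waits), E[trials] = 4/p = 4/(4/5) = 5.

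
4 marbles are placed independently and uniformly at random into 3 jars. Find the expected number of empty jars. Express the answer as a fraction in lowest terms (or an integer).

Let Xⱼ=1 if jar j is empty. P(Xⱼ=1) = ((3-1)/3)^4 = 16/81.
By linearity, E[#empty] = 3·16/81 = 16/27.

16/27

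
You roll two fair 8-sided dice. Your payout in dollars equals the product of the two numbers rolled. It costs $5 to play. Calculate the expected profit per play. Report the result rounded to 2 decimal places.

Distribution of the product of the two numbers rolled: 1 w.p. 1/64, 2 w.p. 1/32, 3 w.p. 1/32, 4 w.p. 3/64, 5 w.p. 1/32, 6 w.p. 1/16, …
E[payout] = (1/64)·1 + (1/32)·2 + (1/32)·3 + (3/64)·4 + (1/32)·5 + (1/16)·6 + (1/32)·7 + (1/16)·8 + (1/64)·9 + (1/32)·10 + (1/16)·12 + (1/32)·14 + (1/32)·15 + (3/64)·16 + (1/32)·18 + (1/32)·20 + (1/32)·21 + (1/16)·24 + (1/64)·25 + (1/32)·28 + (1/32)·30 + (1/32)·32 + (1/32)·35 + (1/64)·36 + (1/32)·40 + (1/32)·42 + (1/32)·48 + (1/64)·49 + (1/32)·56 + (1/64)·64 = 81/4
Expected profit = 81/4 − 5 = 61/4 ≈ $15.25

$15.25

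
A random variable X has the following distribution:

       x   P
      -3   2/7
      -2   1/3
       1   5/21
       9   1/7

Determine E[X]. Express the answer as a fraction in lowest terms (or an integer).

0

E[X] = (2/7)·(-3) + (1/3)·(-2) + (5/21)·1 + (1/7)·9
     = 0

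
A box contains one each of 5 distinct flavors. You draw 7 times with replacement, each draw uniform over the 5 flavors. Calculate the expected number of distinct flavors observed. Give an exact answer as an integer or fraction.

61741/15625

Let Xⱼ=1 if type j appears at least once. P(Xⱼ=1) = 1 − ((5−1)/5)^7 = 61741/78125.
E[#distinct] = 5·61741/78125 = 61741/15625.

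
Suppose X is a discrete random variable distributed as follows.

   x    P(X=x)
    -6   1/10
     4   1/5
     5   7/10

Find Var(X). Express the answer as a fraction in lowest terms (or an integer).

1061/100

E[X] = (1/10)·(-6) + (1/5)·4 + (7/10)·5 = 37/10
E[X²] = (1/10)·36 + (1/5)·16 + (7/10)·25 = 243/10
Var(X) = 243/10 − (37/10)² = 1061/100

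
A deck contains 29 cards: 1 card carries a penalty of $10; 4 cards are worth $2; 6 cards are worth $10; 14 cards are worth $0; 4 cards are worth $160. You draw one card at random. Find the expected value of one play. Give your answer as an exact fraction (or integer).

698/29 dollars

E[payout] = (1/29)·(-10) + (4/29)·2 + (6/29)·10 + (14/29)·0 + (4/29)·160 = 698/29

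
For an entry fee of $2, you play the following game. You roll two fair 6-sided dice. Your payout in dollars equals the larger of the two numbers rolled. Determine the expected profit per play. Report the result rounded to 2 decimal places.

$2.47

Distribution of the larger of the two numbers rolled: 1 w.p. 1/36, 2 w.p. 1/12, 3 w.p. 5/36, 4 w.p. 7/36, 5 w.p. 1/4, 6 w.p. 11/36
E[payout] = (1/36)·1 + (1/12)·2 + (5/36)·3 + (7/36)·4 + (1/4)·5 + (11/36)·6 = 161/36
Expected profit = 161/36 − 2 = 89/36 ≈ $2.47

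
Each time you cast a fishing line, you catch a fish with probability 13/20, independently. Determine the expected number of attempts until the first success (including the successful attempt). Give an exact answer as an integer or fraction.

For a geometric distribution, E[trials] = 1/p = 1/(13/20) = 20/13.

20/13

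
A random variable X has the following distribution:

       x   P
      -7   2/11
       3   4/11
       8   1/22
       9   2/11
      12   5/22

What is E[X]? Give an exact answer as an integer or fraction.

50/11

E[X] = (2/11)·(-7) + (4/11)·3 + (1/22)·8 + (2/11)·9 + (5/22)·12
     = 50/11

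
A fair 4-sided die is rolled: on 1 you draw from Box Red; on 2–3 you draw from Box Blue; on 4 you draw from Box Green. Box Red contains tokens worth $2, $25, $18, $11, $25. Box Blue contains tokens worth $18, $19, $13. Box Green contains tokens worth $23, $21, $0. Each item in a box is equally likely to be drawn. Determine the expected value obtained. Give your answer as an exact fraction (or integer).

E[X | Box Red] = (2 + 25 + 18 + 11 + 25)/5 = 81/5
E[X | Box Blue] = (18 + 19 + 13)/3 = 50/3
E[X | Box Green] = (23 + 21 + 0)/3 = 44/3
E[X] = (1/4)·81/5 + (1/2)·50/3 + (1/4)·44/3 = 321/20

321/20 dollars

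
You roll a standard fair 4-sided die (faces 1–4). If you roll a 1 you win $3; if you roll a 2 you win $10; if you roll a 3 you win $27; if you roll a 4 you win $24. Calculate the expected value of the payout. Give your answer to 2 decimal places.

E[payout] = (1/4)·3 + (1/4)·10 + (1/4)·24 + (1/4)·27 = 16
≈ $16.00

$16.00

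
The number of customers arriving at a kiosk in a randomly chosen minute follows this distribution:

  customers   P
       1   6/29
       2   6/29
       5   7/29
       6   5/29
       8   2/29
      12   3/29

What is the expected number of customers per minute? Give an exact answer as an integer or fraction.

E[X] = (6/29)·1 + (6/29)·2 + (7/29)·5 + (5/29)·6 + (2/29)·8 + (3/29)·12
     = 135/29

135/29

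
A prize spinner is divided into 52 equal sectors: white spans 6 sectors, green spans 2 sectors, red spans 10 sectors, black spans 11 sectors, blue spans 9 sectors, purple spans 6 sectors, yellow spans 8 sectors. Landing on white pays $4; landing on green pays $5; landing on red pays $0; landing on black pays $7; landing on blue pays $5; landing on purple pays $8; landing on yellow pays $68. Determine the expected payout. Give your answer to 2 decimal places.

E[payout] = (6/52)·4 + (2/52)·5 + (10/52)·0 + (11/52)·7 + (9/52)·5 + (6/52)·8 + (8/52)·68 = 187/13
≈ $14.38

$14.38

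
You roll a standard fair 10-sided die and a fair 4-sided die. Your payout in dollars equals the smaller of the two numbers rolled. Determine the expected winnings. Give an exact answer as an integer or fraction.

9/4 dollars

Distribution of the smaller of the two numbers rolled: 1 w.p. 13/40, 2 w.p. 11/40, 3 w.p. 9/40, 4 w.p. 7/40
E[payout] = (13/40)·1 + (11/40)·2 + (9/40)·3 + (7/40)·4 = 9/4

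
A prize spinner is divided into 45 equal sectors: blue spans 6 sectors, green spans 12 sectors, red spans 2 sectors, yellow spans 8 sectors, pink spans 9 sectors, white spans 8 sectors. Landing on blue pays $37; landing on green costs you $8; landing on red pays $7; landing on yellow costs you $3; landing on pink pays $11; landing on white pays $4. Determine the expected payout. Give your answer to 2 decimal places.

$5.49

E[payout] = (6/45)·37 + (12/45)·(-8) + (2/45)·7 + (8/45)·(-3) + (9/45)·11 + (8/45)·4 = 247/45
≈ $5.49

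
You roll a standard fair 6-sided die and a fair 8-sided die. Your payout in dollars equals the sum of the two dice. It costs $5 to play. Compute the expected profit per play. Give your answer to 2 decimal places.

Distribution of the sum of the two dice: 2 w.p. 1/48, 3 w.p. 1/24, 4 w.p. 1/16, 5 w.p. 1/12, 6 w.p. 5/48, 7 w.p. 1/8, …
E[payout] = (1/48)·2 + (1/24)·3 + (1/16)·4 + (1/12)·5 + (5/48)·6 + (1/8)·7 + (1/8)·8 + (1/8)·9 + (5/48)·10 + (1/12)·11 + (1/16)·12 + (1/24)·13 + (1/48)·14 = 8
Expected profit = 8 − 5 = 3 ≈ $3.00

$3.00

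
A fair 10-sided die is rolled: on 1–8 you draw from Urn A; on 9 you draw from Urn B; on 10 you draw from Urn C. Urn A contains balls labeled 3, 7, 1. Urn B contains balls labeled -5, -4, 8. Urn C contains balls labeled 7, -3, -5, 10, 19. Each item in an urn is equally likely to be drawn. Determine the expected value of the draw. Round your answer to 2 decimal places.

E[X | Urn A] = (3 + 7 + 1)/3 = 11/3
E[X | Urn B] = (-5 − 4 + 8)/3 = -1/3
E[X | Urn C] = (7 − 3 − 5 + 10 + 19)/5 = 28/5
E[X] = (4/5)·11/3 + (1/10)·(-1/3) + (1/10)·28/5 = 173/50 ≈ 3.46

3.46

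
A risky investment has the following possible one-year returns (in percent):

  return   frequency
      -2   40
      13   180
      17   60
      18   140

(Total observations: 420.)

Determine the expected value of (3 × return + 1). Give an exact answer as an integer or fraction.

297/7

Total = 420, so P(return=-2) = 40/420, etc.
E[3x+1] = (2/21)·(-5) + (3/7)·40 + (1/7)·52 + (1/3)·55
     = 297/7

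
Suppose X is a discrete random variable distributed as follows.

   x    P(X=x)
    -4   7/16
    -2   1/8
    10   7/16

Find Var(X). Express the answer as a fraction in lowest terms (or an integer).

E[X] = (7/16)·(-4) + (1/8)·(-2) + (7/16)·10 = 19/8
E[X²] = (7/16)·16 + (1/8)·4 + (7/16)·100 = 205/4
Var(X) = 205/4 − (19/8)² = 2919/64

2919/64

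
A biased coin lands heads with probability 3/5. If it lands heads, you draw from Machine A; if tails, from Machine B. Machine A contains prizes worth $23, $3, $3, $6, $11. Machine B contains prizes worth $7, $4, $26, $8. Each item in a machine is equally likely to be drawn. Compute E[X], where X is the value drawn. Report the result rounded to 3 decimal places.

E[X | Machine A] = (23 + 3 + 3 + 6 + 11)/5 = 46/5
E[X | Machine B] = (7 + 4 + 26 + 8)/4 = 45/4
E[X] = (3/5)·46/5 + (2/5)·45/4 = 501/50 ≈ 10.020

$10.020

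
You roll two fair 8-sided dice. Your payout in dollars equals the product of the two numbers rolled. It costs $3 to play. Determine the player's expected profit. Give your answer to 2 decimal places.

$17.25

Distribution of the product of the two numbers rolled: 1 w.p. 1/64, 2 w.p. 1/32, 3 w.p. 1/32, 4 w.p. 3/64, 5 w.p. 1/32, 6 w.p. 1/16, …
E[payout] = (1/64)·1 + (1/32)·2 + (1/32)·3 + (3/64)·4 + (1/32)·5 + (1/16)·6 + (1/32)·7 + (1/16)·8 + (1/64)·9 + (1/32)·10 + (1/16)·12 + (1/32)·14 + (1/32)·15 + (3/64)·16 + (1/32)·18 + (1/32)·20 + (1/32)·21 + (1/16)·24 + (1/64)·25 + (1/32)·28 + (1/32)·30 + (1/32)·32 + (1/32)·35 + (1/64)·36 + (1/32)·40 + (1/32)·42 + (1/32)·48 + (1/64)·49 + (1/32)·56 + (1/64)·64 = 81/4
Expected profit = 81/4 − 3 = 69/4 ≈ $17.25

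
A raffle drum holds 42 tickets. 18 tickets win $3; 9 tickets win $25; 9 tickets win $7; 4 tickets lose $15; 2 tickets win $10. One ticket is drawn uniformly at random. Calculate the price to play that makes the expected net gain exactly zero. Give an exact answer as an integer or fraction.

151/21 dollars

E[payout] = (18/42)·3 + (9/42)·25 + (9/42)·7 + (4/42)·(-15) + (2/42)·10 = 151/21
Fair fee = E[payout] = 151/21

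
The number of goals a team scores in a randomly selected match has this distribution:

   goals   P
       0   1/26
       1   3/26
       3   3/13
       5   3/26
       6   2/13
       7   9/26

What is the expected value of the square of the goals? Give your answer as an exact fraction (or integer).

E[X²] = (1/26)·0 + (3/26)·1 + (3/13)·9 + (3/26)·25 + (2/13)·36 + (9/26)·49
     = 717/26

717/26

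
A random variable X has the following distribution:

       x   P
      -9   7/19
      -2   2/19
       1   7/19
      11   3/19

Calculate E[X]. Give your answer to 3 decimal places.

-1.421

E[X] = (7/19)·(-9) + (2/19)·(-2) + (7/19)·1 + (3/19)·11
     = -27/19 ≈ -1.421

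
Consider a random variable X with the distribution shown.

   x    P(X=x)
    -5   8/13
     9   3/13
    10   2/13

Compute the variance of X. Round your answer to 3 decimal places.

E[X] = (8/13)·(-5) + (3/13)·9 + (2/13)·10 = 7/13
E[X²] = (8/13)·25 + (3/13)·81 + (2/13)·100 = 643/13
Var(X) = 643/13 − (7/13)² = 8310/169 ≈ 49.172

49.172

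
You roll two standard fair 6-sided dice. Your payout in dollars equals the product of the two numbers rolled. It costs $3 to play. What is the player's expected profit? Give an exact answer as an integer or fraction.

37/4 dollars

Distribution of the product of the two numbers rolled: 1 w.p. 1/36, 2 w.p. 1/18, 3 w.p. 1/18, 4 w.p. 1/12, 5 w.p. 1/18, 6 w.p. 1/9, …
E[payout] = (1/36)·1 + (1/18)·2 + (1/18)·3 + (1/12)·4 + (1/18)·5 + (1/9)·6 + (1/18)·8 + (1/36)·9 + (1/18)·10 + (1/9)·12 + (1/18)·15 + (1/36)·16 + (1/18)·18 + (1/18)·20 + (1/18)·24 + (1/36)·25 + (1/18)·30 + (1/36)·36 = 49/4
Expected profit = 49/4 − 3 = 37/4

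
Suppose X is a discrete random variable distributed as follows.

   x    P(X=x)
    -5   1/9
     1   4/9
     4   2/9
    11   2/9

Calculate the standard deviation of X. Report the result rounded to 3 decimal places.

4.825

E[X] = 29/9, E[X²] = 101/3
Var(X) = E[X²] − (E[X])² = 101/3 − 841/81 = 1886/81
SD(X) = √(1886/81) ≈ 4.825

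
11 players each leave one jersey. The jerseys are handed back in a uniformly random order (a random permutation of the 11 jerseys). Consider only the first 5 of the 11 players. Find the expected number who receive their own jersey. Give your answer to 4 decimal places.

0.4545

Let Xᵢ = 1 if person i gets their own jersey. For each i, P(Xᵢ=1) = 1/11.
By linearity of expectation, E[X₁+…+X_5] = 5·(1/11) = 5/11.
≈ 0.4545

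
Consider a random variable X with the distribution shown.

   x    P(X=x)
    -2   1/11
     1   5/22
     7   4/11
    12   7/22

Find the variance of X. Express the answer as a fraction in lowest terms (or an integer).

E[X] = (1/11)·(-2) + (5/22)·1 + (4/11)·7 + (7/22)·12 = 141/22
E[X²] = (1/11)·4 + (5/22)·1 + (4/11)·49 + (7/22)·144 = 1413/22
Var(X) = 1413/22 − (141/22)² = 11205/484

11205/484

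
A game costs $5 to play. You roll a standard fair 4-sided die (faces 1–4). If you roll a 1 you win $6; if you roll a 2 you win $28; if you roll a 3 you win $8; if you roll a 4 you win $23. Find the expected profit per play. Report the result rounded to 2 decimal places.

E[payout] = (1/4)·6 + (1/4)·8 + (1/4)·23 + (1/4)·28 = 65/4
Expected profit = 65/4 − 5 = 45/4 ≈ $11.25

$11.25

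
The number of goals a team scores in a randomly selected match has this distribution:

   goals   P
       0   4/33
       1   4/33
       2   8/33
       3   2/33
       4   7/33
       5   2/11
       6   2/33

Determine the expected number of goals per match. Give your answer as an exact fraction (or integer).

32/11

E[X] = (4/33)·0 + (4/33)·1 + (8/33)·2 + (2/33)·3 + (7/33)·4 + (2/11)·5 + (2/33)·6
     = 32/11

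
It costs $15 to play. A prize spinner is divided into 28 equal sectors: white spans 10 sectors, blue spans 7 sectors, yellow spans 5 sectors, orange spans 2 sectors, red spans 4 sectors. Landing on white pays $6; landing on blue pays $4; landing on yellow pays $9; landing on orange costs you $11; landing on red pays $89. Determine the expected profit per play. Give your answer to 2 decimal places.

E[payout] = (10/28)·6 + (7/28)·4 + (5/28)·9 + (2/28)·(-11) + (4/28)·89 = 467/28
Expected profit = 467/28 − 15 = 47/28 ≈ $1.68

$1.68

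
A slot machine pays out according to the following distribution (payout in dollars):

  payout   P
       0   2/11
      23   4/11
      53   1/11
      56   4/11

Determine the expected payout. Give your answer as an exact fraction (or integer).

369/11 dollars

E[X] = (2/11)·0 + (4/11)·23 + (1/11)·53 + (4/11)·56
     = 369/11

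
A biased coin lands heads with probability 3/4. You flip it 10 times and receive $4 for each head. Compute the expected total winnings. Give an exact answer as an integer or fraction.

$30

E[#heads] = 10·3/4 = 15/2 (linearity over flips).
E[winnings] = 4·15/2 = 30.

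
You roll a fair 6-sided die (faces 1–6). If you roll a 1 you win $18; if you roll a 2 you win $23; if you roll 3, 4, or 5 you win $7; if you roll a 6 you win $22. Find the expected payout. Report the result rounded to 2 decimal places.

$14.00

E[payout] = (1/2)·7 + (1/6)·18 + (1/6)·22 + (1/6)·23 = 14
≈ $14.00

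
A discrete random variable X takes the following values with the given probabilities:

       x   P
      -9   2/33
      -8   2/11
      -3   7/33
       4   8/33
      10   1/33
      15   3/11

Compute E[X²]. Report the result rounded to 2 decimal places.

86.73

E[X²] = (2/33)·81 + (2/11)·64 + (7/33)·9 + (8/33)·16 + (1/33)·100 + (3/11)·225
     = 954/11 ≈ 86.73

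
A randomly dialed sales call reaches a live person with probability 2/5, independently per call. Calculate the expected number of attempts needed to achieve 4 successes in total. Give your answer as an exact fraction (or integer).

10

By linearity (sum of 4 independent geometric waits), E[trials] = 4/p = 4/(2/5) = 10.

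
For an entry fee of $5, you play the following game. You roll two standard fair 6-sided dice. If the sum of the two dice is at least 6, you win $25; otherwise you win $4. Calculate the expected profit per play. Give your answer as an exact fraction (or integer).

E[payout] = (5/18)·4 + (13/18)·25 = 115/6
Expected profit = 115/6 − 5 = 85/6

85/6 dollars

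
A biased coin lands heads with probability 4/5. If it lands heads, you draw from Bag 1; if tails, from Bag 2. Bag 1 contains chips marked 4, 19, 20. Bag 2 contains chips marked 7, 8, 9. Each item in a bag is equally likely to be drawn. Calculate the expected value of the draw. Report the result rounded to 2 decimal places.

13.07

E[X | Bag 1] = (4 + 19 + 20)/3 = 43/3
E[X | Bag 2] = (7 + 8 + 9)/3 = 8
E[X] = (4/5)·43/3 + (1/5)·8 = 196/15 ≈ 13.07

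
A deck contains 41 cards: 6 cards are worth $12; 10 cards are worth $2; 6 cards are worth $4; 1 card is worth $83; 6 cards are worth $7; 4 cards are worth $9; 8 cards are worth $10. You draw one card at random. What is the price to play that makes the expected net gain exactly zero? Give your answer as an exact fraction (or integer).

E[payout] = (6/41)·12 + (10/41)·2 + (6/41)·4 + (1/41)·83 + (6/41)·7 + (4/41)·9 + (8/41)·10 = 357/41
Fair fee = E[payout] = 357/41

357/41 dollars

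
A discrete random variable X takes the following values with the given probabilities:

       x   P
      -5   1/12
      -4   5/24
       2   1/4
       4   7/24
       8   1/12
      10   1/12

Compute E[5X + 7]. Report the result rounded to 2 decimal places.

E[5x+7] = (1/12)·(-18) + (5/24)·(-13) + (1/4)·17 + (7/24)·27 + (1/12)·47 + (1/12)·57
     = 199/12 ≈ 16.58

16.58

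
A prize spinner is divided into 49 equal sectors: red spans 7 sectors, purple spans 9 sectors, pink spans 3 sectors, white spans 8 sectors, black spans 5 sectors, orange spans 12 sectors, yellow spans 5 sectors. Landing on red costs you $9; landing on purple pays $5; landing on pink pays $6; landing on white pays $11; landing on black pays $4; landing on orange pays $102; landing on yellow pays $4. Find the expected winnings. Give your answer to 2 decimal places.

$27.59

E[payout] = (7/49)·(-9) + (9/49)·5 + (3/49)·6 + (8/49)·11 + (5/49)·4 + (12/49)·102 + (5/49)·4 = 1352/49
≈ $27.59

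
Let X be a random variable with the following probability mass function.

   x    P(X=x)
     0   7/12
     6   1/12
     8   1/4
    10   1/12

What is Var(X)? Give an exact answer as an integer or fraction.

E[X] = (7/12)·0 + (1/12)·6 + (1/4)·8 + (1/12)·10 = 10/3
E[X²] = (7/12)·0 + (1/12)·36 + (1/4)·64 + (1/12)·100 = 82/3
Var(X) = 82/3 − (10/3)² = 146/9

146/9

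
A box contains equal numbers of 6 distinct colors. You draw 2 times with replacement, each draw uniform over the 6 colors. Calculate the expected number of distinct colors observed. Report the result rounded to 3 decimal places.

Let Xⱼ=1 if type j appears at least once. P(Xⱼ=1) = 1 − ((6−1)/6)^2 = 11/36.
E[#distinct] = 6·11/36 = 11/6.
≈ 1.833

1.833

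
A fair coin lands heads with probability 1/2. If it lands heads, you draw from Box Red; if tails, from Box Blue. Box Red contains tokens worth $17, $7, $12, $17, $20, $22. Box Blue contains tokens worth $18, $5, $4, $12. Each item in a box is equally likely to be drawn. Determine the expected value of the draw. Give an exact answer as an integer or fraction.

307/24 dollars

E[X | Box Red] = (17 + 7 + 12 + 17 + 20 + 22)/6 = 95/6
E[X | Box Blue] = (18 + 5 + 4 + 12)/4 = 39/4
E[X] = (1/2)·95/6 + (1/2)·39/4 = 307/24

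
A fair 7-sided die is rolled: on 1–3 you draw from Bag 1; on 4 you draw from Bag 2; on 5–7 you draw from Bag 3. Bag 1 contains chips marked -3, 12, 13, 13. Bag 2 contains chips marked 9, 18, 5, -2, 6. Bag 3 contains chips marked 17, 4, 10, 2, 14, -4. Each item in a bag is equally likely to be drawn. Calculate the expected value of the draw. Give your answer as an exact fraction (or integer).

E[X | Bag 1] = (-3 + 12 + 13 + 13)/4 = 35/4
E[X | Bag 2] = (9 + 18 + 5 − 2 + 6)/5 = 36/5
E[X | Bag 3] = (17 + 4 + 10 + 2 + 14 − 4)/6 = 43/6
E[X] = (3/7)·35/4 + (1/7)·36/5 + (3/7)·43/6 = 157/20

157/20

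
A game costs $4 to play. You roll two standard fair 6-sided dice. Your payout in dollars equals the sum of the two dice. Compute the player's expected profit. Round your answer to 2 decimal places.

Distribution of the sum of the two dice: 2 w.p. 1/36, 3 w.p. 1/18, 4 w.p. 1/12, 5 w.p. 1/9, 6 w.p. 5/36, 7 w.p. 1/6, …
E[payout] = (1/36)·2 + (1/18)·3 + (1/12)·4 + (1/9)·5 + (5/36)·6 + (1/6)·7 + (5/36)·8 + (1/9)·9 + (1/12)·10 + (1/18)·11 + (1/36)·12 = 7
Expected profit = 7 − 4 = 3 ≈ $3.00

$3.00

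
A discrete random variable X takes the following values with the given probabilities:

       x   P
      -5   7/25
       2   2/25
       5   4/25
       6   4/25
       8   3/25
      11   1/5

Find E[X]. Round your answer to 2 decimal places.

E[X] = (7/25)·(-5) + (2/25)·2 + (4/25)·5 + (4/25)·6 + (3/25)·8 + (1/5)·11
     = 92/25 ≈ 3.68

3.68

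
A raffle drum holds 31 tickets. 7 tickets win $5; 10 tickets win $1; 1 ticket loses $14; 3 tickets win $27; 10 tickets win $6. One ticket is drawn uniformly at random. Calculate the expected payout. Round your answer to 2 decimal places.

E[payout] = (7/31)·5 + (10/31)·1 + (1/31)·(-14) + (3/31)·27 + (10/31)·6 = 172/31
≈ $5.55

$5.55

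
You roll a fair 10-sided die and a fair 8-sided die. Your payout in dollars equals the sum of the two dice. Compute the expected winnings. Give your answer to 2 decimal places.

$10.00

Distribution of the sum of the two dice: 2 w.p. 1/80, 3 w.p. 1/40, 4 w.p. 3/80, 5 w.p. 1/20, 6 w.p. 1/16, 7 w.p. 3/40, …
E[payout] = (1/80)·2 + (1/40)·3 + (3/80)·4 + (1/20)·5 + (1/16)·6 + (3/40)·7 + (7/80)·8 + (1/10)·9 + (1/10)·10 + (1/10)·11 + (7/80)·12 + (3/40)·13 + (1/16)·14 + (1/20)·15 + (3/80)·16 + (1/40)·17 + (1/80)·18 = 10
≈ $10.00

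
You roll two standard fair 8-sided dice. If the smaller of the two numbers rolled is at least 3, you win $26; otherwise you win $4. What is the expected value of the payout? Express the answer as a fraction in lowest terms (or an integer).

131/8 dollars

E[payout] = (7/16)·4 + (9/16)·26 = 131/8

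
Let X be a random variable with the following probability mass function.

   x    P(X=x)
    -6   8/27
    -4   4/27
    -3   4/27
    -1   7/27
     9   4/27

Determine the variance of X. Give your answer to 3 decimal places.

23.599

E[X] = (8/27)·(-6) + (4/27)·(-4) + (4/27)·(-3) + (7/27)·(-1) + (4/27)·9 = -47/27
E[X²] = (8/27)·36 + (4/27)·16 + (4/27)·9 + (7/27)·1 + (4/27)·81 = 719/27
Var(X) = 719/27 − (-47/27)² = 17204/729 ≈ 23.599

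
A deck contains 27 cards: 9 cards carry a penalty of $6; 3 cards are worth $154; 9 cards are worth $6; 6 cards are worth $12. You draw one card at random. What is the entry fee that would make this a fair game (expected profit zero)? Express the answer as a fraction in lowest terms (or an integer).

E[payout] = (9/27)·(-6) + (3/27)·154 + (9/27)·6 + (6/27)·12 = 178/9
Fair fee = E[payout] = 178/9

178/9 dollars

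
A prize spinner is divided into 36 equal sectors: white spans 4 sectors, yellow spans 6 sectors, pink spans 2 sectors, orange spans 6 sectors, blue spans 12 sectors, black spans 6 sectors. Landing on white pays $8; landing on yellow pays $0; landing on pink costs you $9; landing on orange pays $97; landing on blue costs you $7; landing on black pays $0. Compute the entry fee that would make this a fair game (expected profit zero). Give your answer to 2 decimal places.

E[payout] = (4/36)·8 + (6/36)·0 + (2/36)·(-9) + (6/36)·97 + (12/36)·(-7) + (6/36)·0 = 128/9
Fair fee = E[payout] = 128/9 ≈ $14.22

$14.22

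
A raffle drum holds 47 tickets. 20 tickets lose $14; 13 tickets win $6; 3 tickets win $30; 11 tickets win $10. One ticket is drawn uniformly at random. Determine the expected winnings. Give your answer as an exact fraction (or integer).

-2/47 dollars

E[payout] = (20/47)·(-14) + (13/47)·6 + (3/47)·30 + (11/47)·10 = -2/47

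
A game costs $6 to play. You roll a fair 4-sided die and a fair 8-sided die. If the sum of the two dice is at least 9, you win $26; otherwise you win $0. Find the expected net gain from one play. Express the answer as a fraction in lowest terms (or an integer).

E[payout] = (11/16)·0 + (5/16)·26 = 65/8
Expected profit = 65/8 − 6 = 17/8

17/8 dollars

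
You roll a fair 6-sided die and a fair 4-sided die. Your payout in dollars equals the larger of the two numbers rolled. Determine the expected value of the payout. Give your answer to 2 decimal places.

Distribution of the larger of the two numbers rolled: 1 w.p. 1/24, 2 w.p. 1/8, 3 w.p. 5/24, 4 w.p. 7/24, 5 w.p. 1/6, 6 w.p. 1/6
E[payout] = (1/24)·1 + (1/8)·2 + (5/24)·3 + (7/24)·4 + (1/6)·5 + (1/6)·6 = 47/12
≈ $3.92

$3.92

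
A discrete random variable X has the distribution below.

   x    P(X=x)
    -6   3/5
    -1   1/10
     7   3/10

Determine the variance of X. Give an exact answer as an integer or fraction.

846/25

E[X] = (3/5)·(-6) + (1/10)·(-1) + (3/10)·7 = -8/5
E[X²] = (3/5)·36 + (1/10)·1 + (3/10)·49 = 182/5
Var(X) = 182/5 − (-8/5)² = 846/25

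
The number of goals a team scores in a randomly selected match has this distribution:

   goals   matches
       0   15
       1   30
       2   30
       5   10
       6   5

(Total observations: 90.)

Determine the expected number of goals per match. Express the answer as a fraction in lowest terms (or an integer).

17/9

Total = 90, so P(goals=0) = 15/90, etc.
E[X] = (1/6)·0 + (1/3)·1 + (1/3)·2 + (1/9)·5 + (1/18)·6
     = 17/9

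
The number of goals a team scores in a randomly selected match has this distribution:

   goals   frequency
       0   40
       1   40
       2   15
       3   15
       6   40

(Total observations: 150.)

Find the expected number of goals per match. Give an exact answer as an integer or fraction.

Total = 150, so P(goals=0) = 40/150, etc.
E[X] = (4/15)·0 + (4/15)·1 + (1/10)·2 + (1/10)·3 + (4/15)·6
     = 71/30

71/30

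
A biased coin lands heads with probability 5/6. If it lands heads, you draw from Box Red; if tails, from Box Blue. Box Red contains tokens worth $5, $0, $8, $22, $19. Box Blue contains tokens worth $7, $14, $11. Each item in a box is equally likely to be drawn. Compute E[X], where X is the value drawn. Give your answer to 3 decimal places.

E[X | Box Red] = (5 + 0 + 8 + 22 + 19)/5 = 54/5
E[X | Box Blue] = (7 + 14 + 11)/3 = 32/3
E[X] = (5/6)·54/5 + (1/6)·32/3 = 97/9 ≈ 10.778

$10.778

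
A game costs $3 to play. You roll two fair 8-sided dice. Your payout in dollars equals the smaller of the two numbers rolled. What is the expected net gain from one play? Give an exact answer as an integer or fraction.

Distribution of the smaller of the two numbers rolled: 1 w.p. 15/64, 2 w.p. 13/64, 3 w.p. 11/64, 4 w.p. 9/64, 5 w.p. 7/64, 6 w.p. 5/64, …
E[payout] = (15/64)·1 + (13/64)·2 + (11/64)·3 + (9/64)·4 + (7/64)·5 + (5/64)·6 + (3/64)·7 + (1/64)·8 = 51/16
Expected profit = 51/16 − 3 = 3/16

3/16 dollars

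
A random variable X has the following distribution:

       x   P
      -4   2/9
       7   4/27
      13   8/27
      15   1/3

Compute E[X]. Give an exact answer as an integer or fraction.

E[X] = (2/9)·(-4) + (4/27)·7 + (8/27)·13 + (1/3)·15
     = 9

9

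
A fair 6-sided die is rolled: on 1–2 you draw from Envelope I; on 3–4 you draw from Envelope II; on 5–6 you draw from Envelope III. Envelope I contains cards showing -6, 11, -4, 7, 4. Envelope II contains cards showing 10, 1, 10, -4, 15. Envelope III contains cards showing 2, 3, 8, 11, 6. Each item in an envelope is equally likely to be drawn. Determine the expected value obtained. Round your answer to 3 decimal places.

E[X | Envelope I] = (-6 + 11 − 4 + 7 + 4)/5 = 12/5
E[X | Envelope II] = (10 + 1 + 10 − 4 + 15)/5 = 32/5
E[X | Envelope III] = (2 + 3 + 8 + 11 + 6)/5 = 6
E[X] = (1/3)·12/5 + (1/3)·32/5 + (1/3)·6 = 74/15 ≈ 4.933

4.933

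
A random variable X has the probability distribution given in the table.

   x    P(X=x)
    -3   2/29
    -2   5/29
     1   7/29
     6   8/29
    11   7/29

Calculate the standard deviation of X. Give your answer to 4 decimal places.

4.9689

E[X] = 4, E[X²] = 1180/29
Var(X) = E[X²] − (E[X])² = 1180/29 − 16 = 716/29
SD(X) = √(716/29) ≈ 4.9689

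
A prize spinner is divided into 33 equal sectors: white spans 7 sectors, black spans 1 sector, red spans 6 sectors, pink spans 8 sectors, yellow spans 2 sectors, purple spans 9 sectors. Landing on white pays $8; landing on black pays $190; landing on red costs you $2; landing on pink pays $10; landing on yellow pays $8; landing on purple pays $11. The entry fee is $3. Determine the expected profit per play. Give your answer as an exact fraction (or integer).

$10

E[payout] = (7/33)·8 + (1/33)·190 + (6/33)·(-2) + (8/33)·10 + (2/33)·8 + (9/33)·11 = 13
Expected profit = 13 − 3 = 10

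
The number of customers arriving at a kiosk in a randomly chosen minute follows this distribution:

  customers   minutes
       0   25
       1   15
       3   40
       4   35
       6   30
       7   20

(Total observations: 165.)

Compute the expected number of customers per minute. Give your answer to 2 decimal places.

Total = 165, so P(customers=0) = 25/165, etc.
E[X] = (5/33)·0 + (1/11)·1 + (8/33)·3 + (7/33)·4 + (2/11)·6 + (4/33)·7
     = 119/33 ≈ 3.61

3.61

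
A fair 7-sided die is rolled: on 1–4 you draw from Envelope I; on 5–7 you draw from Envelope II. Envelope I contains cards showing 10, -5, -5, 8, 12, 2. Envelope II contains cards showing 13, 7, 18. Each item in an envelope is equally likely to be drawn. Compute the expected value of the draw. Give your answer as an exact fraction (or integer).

158/21

E[X | Envelope I] = (10 − 5 − 5 + 8 + 12 + 2)/6 = 11/3
E[X | Envelope II] = (13 + 7 + 18)/3 = 38/3
E[X] = (4/7)·11/3 + (3/7)·38/3 = 158/21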